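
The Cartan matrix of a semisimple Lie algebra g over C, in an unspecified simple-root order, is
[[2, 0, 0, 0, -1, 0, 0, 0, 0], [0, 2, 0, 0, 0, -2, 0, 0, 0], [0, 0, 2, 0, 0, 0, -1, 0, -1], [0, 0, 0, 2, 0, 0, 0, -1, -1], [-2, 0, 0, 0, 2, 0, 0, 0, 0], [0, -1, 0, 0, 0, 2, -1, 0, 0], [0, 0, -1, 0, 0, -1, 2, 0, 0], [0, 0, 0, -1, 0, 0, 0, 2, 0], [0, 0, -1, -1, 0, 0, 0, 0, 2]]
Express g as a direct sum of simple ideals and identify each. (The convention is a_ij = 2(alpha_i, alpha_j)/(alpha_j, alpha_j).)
B_2 (so(5)) ⊕ C_7 (sp(14))

The diagram associated to this matrix has two connected components: the simple roots {alpha_1, alpha_5} form a chain of 2 nodes with a double edge at one end; the terminal node there is the unique short simple root (B_2), and {alpha_2, alpha_3, alpha_4, alpha_6, alpha_7, alpha_8, alpha_9} form a chain of 7 nodes with a double edge at one end; the terminal node there is the unique long simple root (C_7). A semisimple Lie algebra decomposes uniquely as the direct sum of simple ideals, one per connected component of its Dynkin diagram, so g ≅ B_2 ⊕ C_7 (dimension 10 + 105 = 115).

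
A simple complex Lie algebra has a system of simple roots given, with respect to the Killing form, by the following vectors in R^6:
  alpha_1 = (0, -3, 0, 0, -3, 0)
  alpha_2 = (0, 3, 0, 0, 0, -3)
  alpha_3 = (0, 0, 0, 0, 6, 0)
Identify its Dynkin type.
C3

Compute the Cartan integers a_ij = 2(alpha_i, alpha_j)/(alpha_j, alpha_j); the resulting 3x3 Cartan matrix is
[[2, -1, -1], [-1, 2, 0], [-2, 0, 2]].
The roots have two lengths (squared-length ratio 2:1); the short ones are alpha_{1,2}. The associated Dynkin diagram is a chain of 3 nodes with a double edge at one end; the terminal node there is the unique long simple root (C_3), so the type is C_3 (the algebra sp(6)).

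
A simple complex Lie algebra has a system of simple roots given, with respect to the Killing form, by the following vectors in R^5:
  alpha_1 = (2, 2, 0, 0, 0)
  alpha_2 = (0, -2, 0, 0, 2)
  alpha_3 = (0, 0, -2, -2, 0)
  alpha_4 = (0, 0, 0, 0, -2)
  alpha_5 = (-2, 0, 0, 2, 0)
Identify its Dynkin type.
Compute the Cartan integers a_ij = 2(alpha_i, alpha_j)/(alpha_j, alpha_j); the resulting 5x5 Cartan matrix is
[[2, -1, 0, 0, -1], [-1, 2, 0, -2, 0], [0, 0, 2, 0, -1], [0, -1, 0, 2, 0], [-1, 0, -1, 0, 2]].
The roots have two lengths (squared-length ratio 2:1); the short ones are alpha_{4}. The associated Dynkin diagram is a chain of 5 nodes with a double edge at one end; the terminal node there is the unique short simple root (B_5), so the type is B_5 (the algebra so(11)).

type B_5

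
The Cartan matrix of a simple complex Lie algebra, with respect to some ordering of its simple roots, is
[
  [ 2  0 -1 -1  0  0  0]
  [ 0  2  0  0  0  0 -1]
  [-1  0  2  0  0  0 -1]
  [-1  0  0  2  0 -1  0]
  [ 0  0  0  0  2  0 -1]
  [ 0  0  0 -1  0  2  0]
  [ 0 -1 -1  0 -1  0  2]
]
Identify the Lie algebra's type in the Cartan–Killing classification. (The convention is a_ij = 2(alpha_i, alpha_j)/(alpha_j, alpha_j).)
The matrix has rank 7 with 2's on the diagonal. Reading the off-diagonal entries as Dynkin edges (a single edge where a_ij = a_ji = -1; a double or triple edge where a_ij * a_ji = 2 or 3), the diagram is a chain of 5 nodes with a fork of two nodes at one end (D_7). One simple-root ordering that puts it in standard form is (alpha_6, alpha_4, alpha_1, alpha_3, alpha_7, alpha_2, alpha_5). So the algebra is type D_7, i.e. so(14).

D7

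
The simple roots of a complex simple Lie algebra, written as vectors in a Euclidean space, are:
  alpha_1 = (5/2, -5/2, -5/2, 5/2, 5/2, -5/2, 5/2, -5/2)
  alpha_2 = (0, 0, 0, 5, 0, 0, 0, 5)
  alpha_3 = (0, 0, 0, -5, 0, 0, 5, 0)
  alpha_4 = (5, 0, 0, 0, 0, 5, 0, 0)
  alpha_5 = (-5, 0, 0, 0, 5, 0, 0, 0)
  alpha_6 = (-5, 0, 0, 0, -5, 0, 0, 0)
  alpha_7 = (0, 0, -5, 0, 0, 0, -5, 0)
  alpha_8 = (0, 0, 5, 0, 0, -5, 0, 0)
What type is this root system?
type E_8

Compute the Cartan integers a_ij = 2(alpha_i, alpha_j)/(alpha_j, alpha_j); the resulting 8x8 Cartan matrix is
[[2, 0, 0, 0, 0, -1, 0, 0], [0, 2, -1, 0, 0, 0, 0, 0], [0, -1, 2, 0, 0, 0, -1, 0], [0, 0, 0, 2, -1, -1, 0, -1], [0, 0, 0, -1, 2, 0, 0, 0], [-1, 0, 0, -1, 0, 2, 0, 0], [0, 0, -1, 0, 0, 0, 2, -1], [0, 0, 0, -1, 0, 0, -1, 2]].
All simple roots have the same length, so the diagram is simply laced. The associated Dynkin diagram is a chain of 7 nodes with one extra node attached to the third node from one end (E_8), so the type is E_8.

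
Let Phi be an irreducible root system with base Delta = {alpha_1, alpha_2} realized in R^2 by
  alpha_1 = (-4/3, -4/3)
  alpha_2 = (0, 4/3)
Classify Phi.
Compute the Cartan integers a_ij = 2(alpha_i, alpha_j)/(alpha_j, alpha_j); the resulting 2x2 Cartan matrix is
[[2, -2], [-1, 2]].
The roots have two lengths (squared-length ratio 2:1); the short ones are alpha_{2}. The associated Dynkin diagram is a chain of 2 nodes with a double edge at one end; the terminal node there is the unique short simple root (B_2), so the type is B_2 (the algebra so(5)).

B2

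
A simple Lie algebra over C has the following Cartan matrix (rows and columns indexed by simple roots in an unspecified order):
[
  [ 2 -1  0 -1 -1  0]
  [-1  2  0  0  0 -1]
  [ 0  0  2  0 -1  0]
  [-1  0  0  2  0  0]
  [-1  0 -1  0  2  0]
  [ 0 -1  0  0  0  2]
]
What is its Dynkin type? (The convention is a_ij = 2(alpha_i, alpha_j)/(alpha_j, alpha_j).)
The matrix has rank 6 with 2's on the diagonal. Reading the off-diagonal entries as Dynkin edges (a single edge where a_ij = a_ji = -1; a double or triple edge where a_ij * a_ji = 2 or 3), the diagram is a chain of 5 nodes with one extra node attached to the third node from one end (E_6). One simple-root ordering that puts it in standard form is (alpha_3, alpha_4, alpha_5, alpha_1, alpha_2, alpha_6). So the algebra is type E_6.

E_6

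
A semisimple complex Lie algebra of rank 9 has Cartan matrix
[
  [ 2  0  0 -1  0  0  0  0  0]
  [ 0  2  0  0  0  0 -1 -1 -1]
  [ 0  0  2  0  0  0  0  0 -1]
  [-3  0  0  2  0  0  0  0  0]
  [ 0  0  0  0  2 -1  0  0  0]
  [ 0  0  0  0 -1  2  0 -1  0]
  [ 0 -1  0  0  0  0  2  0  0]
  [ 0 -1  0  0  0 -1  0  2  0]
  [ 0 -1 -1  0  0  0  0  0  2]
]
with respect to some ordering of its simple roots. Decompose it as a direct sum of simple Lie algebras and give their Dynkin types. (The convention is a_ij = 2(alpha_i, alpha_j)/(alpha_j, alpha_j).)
The diagram associated to this matrix has two connected components: the simple roots {alpha_2, alpha_3, alpha_5, alpha_6, alpha_7, alpha_8, alpha_9} form a chain of 6 nodes with one extra node attached to the third node from one end (E_7), and {alpha_1, alpha_4} form two nodes joined by a triple edge (G_2). A semisimple Lie algebra decomposes uniquely as the direct sum of simple ideals, one per connected component of its Dynkin diagram, so g ≅ E_7 ⊕ G_2 (dimension 133 + 14 = 147).

E7 + G2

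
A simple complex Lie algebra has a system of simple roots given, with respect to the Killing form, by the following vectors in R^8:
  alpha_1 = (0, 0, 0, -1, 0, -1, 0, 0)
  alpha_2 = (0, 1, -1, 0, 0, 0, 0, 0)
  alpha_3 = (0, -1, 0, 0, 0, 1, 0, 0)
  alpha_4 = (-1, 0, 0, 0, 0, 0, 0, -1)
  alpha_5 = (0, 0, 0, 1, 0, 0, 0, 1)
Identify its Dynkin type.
A_5

Compute the Cartan integers a_ij = 2(alpha_i, alpha_j)/(alpha_j, alpha_j); the resulting 5x5 Cartan matrix is
[[2, 0, -1, 0, -1], [0, 2, -1, 0, 0], [-1, -1, 2, 0, 0], [0, 0, 0, 2, -1], [-1, 0, 0, -1, 2]].
All simple roots have the same length, so the diagram is simply laced. The associated Dynkin diagram is a chain of 5 nodes with single edges (A_5), so the type is A_5 (the algebra sl(6)).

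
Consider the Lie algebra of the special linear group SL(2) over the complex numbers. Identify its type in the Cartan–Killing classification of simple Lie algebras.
This is sl(2), which has dimension 2^2 - 1 = 3 and rank 2 - 1 = 1 (a Cartan subalgebra is the diagonal traceless matrices). In the classification of classical Lie algebras, the special linear algebra sl(n+1) has type A_n; here n = 1, so the Dynkin diagram is a chain of 1 nodes with single edges (A_1). Hence the type is A_1.

A_1 (sl(2))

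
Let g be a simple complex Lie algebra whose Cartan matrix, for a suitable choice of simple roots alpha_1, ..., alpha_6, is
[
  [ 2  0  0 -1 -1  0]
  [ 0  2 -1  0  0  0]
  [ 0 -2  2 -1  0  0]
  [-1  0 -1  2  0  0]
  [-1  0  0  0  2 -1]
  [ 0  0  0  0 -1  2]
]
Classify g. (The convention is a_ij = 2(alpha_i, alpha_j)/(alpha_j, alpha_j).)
B_6 (so(13))

The matrix has rank 6 with 2's on the diagonal. Reading the off-diagonal entries as Dynkin edges (a single edge where a_ij = a_ji = -1; a double or triple edge where a_ij * a_ji = 2 or 3), the diagram is a chain of 6 nodes with a double edge at one end; the terminal node there is the unique short simple root (B_6). One simple-root ordering that puts it in standard form is (alpha_6, alpha_5, alpha_1, alpha_4, alpha_3, alpha_2). So the algebra is type B_6, i.e. so(13).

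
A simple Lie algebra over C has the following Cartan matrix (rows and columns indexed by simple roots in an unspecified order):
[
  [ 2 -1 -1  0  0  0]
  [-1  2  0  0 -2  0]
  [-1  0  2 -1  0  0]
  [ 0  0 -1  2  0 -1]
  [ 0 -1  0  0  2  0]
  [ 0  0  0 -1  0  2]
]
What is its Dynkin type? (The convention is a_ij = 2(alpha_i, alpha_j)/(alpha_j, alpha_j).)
The matrix has rank 6 with 2's on the diagonal. Reading the off-diagonal entries as Dynkin edges (a single edge where a_ij = a_ji = -1; a double or triple edge where a_ij * a_ji = 2 or 3), the diagram is a chain of 6 nodes with a double edge at one end; the terminal node there is the unique short simple root (B_6). One simple-root ordering that puts it in standard form is (alpha_6, alpha_4, alpha_3, alpha_1, alpha_2, alpha_5). So the algebra is type B_6, i.e. so(13).

B_6 (so(13))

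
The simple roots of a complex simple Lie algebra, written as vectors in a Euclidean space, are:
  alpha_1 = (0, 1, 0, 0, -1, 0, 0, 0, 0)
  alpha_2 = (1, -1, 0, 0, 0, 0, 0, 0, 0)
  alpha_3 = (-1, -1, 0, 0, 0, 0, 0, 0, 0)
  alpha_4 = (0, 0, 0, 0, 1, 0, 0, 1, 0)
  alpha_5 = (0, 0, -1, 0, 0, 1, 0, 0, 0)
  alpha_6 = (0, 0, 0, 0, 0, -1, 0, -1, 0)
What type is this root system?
D6

Compute the Cartan integers a_ij = 2(alpha_i, alpha_j)/(alpha_j, alpha_j); the resulting 6x6 Cartan matrix is
[[2, -1, -1, -1, 0, 0], [-1, 2, 0, 0, 0, 0], [-1, 0, 2, 0, 0, 0], [-1, 0, 0, 2, 0, -1], [0, 0, 0, 0, 2, -1], [0, 0, 0, -1, -1, 2]].
All simple roots have the same length, so the diagram is simply laced. The associated Dynkin diagram is a chain of 4 nodes with a fork of two nodes at one end (D_6), so the type is D_6 (the algebra so(12)).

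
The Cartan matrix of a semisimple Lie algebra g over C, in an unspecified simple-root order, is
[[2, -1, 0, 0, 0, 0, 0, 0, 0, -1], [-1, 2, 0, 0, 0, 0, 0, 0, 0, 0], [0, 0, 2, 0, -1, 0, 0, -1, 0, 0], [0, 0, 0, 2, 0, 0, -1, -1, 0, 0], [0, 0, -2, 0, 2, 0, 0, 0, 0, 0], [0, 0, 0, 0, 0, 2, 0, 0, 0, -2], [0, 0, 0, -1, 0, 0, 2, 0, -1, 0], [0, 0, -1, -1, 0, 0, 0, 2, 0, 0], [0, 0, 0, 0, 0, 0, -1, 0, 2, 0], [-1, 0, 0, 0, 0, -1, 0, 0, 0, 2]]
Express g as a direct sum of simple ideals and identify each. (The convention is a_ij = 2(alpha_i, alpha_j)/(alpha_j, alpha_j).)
The diagram associated to this matrix has two connected components: the simple roots {alpha_1, alpha_2, alpha_6, alpha_10} form a chain of 4 nodes with a double edge at one end; the terminal node there is the unique long simple root (C_4), and {alpha_3, alpha_4, alpha_5, alpha_7, alpha_8, alpha_9} form a chain of 6 nodes with a double edge at one end; the terminal node there is the unique long simple root (C_6). A semisimple Lie algebra decomposes uniquely as the direct sum of simple ideals, one per connected component of its Dynkin diagram, so g ≅ C_4 ⊕ C_6 (dimension 36 + 78 = 114).

C_4 + C_6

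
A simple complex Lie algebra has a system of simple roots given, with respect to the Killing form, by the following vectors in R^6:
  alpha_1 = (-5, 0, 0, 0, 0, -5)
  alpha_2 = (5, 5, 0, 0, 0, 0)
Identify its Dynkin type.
Compute the Cartan integers a_ij = 2(alpha_i, alpha_j)/(alpha_j, alpha_j); the resulting 2x2 Cartan matrix is
[[2, -1], [-1, 2]].
All simple roots have the same length, so the diagram is simply laced. The associated Dynkin diagram is a chain of 2 nodes with single edges (A_2), so the type is A_2 (the algebra sl(3)).

A_2 (sl(3))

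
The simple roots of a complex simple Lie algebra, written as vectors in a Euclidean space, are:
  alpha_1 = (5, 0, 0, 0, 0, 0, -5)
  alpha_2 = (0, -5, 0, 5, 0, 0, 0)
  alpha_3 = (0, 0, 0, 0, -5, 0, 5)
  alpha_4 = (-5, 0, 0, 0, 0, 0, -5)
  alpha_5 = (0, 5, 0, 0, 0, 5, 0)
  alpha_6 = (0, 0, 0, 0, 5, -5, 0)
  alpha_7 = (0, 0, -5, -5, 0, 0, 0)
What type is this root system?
Compute the Cartan integers a_ij = 2(alpha_i, alpha_j)/(alpha_j, alpha_j); the resulting 7x7 Cartan matrix is
[[2, 0, -1, 0, 0, 0, 0], [0, 2, 0, 0, -1, 0, -1], [-1, 0, 2, -1, 0, -1, 0], [0, 0, -1, 2, 0, 0, 0], [0, -1, 0, 0, 2, -1, 0], [0, 0, -1, 0, -1, 2, 0], [0, -1, 0, 0, 0, 0, 2]].
All simple roots have the same length, so the diagram is simply laced. The associated Dynkin diagram is a chain of 5 nodes with a fork of two nodes at one end (D_7), so the type is D_7 (the algebra so(14)).

D_7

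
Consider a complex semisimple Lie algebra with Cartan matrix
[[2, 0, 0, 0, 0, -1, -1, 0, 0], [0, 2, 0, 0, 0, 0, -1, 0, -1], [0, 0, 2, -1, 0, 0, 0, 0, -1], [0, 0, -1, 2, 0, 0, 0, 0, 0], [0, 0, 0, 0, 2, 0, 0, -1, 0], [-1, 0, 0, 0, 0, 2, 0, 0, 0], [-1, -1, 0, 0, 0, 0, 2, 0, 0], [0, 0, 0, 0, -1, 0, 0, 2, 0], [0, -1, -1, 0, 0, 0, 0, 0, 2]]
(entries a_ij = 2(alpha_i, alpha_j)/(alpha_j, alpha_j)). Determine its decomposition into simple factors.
A2 + A7

The diagram associated to this matrix has two connected components: the simple roots {alpha_5, alpha_8} form a chain of 2 nodes with single edges (A_2), and {alpha_1, alpha_2, alpha_3, alpha_4, alpha_6, alpha_7, alpha_9} form a chain of 7 nodes with single edges (A_7). A semisimple Lie algebra decomposes uniquely as the direct sum of simple ideals, one per connected component of its Dynkin diagram, so g ≅ A_2 ⊕ A_7 (dimension 8 + 63 = 71).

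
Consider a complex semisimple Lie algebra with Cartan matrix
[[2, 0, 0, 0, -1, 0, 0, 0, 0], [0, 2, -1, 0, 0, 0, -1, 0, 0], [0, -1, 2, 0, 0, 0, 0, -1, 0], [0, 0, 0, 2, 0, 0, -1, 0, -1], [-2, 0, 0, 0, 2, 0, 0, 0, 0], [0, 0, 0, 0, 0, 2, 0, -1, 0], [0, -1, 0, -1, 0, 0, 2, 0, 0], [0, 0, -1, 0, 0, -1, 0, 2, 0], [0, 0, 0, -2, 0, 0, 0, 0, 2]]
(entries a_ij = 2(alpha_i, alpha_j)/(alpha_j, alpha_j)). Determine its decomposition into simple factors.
B_2 (so(5)) ⊕ C_7 (sp(14))

The diagram associated to this matrix has two connected components: the simple roots {alpha_1, alpha_5} form a chain of 2 nodes with a double edge at one end; the terminal node there is the unique short simple root (B_2), and {alpha_2, alpha_3, alpha_4, alpha_6, alpha_7, alpha_8, alpha_9} form a chain of 7 nodes with a double edge at one end; the terminal node there is the unique long simple root (C_7). A semisimple Lie algebra decomposes uniquely as the direct sum of simple ideals, one per connected component of its Dynkin diagram, so g ≅ B_2 ⊕ C_7 (dimension 10 + 105 = 115).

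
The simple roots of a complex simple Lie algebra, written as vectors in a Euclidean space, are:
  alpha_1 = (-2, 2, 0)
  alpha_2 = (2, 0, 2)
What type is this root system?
A2

Compute the Cartan integers a_ij = 2(alpha_i, alpha_j)/(alpha_j, alpha_j); the resulting 2x2 Cartan matrix is
[[2, -1], [-1, 2]].
All simple roots have the same length, so the diagram is simply laced. The associated Dynkin diagram is a chain of 2 nodes with single edges (A_2), so the type is A_2 (the algebra sl(3)).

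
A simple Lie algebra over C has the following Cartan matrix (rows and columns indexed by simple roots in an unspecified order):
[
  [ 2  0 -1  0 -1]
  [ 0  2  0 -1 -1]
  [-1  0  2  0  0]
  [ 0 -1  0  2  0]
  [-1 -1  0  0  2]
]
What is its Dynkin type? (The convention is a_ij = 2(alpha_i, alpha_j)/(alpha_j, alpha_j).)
A5

The matrix has rank 5 with 2's on the diagonal. Reading the off-diagonal entries as Dynkin edges (a single edge where a_ij = a_ji = -1; a double or triple edge where a_ij * a_ji = 2 or 3), the diagram is a chain of 5 nodes with single edges (A_5). One simple-root ordering that puts it in standard form is (alpha_4, alpha_2, alpha_5, alpha_1, alpha_3). So the algebra is type A_5, i.e. sl(6).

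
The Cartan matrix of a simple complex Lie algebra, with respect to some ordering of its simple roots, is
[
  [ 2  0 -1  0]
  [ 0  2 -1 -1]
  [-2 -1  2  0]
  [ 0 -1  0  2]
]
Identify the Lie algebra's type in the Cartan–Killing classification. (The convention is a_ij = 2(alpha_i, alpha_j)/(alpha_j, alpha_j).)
The matrix has rank 4 with 2's on the diagonal. Reading the off-diagonal entries as Dynkin edges (a single edge where a_ij = a_ji = -1; a double or triple edge where a_ij * a_ji = 2 or 3), the diagram is a chain of 4 nodes with a double edge at one end; the terminal node there is the unique short simple root (B_4). One simple-root ordering that puts it in standard form is (alpha_4, alpha_2, alpha_3, alpha_1). So the algebra is type B_4, i.e. so(9).

B_4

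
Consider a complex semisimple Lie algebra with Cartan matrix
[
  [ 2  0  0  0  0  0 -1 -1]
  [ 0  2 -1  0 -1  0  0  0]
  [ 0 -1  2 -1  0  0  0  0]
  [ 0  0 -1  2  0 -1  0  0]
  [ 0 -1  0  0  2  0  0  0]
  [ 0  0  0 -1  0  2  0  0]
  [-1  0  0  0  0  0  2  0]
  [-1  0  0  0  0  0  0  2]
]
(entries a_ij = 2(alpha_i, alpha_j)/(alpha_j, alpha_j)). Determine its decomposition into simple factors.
A3 + A5

The diagram associated to this matrix has two connected components: the simple roots {alpha_1, alpha_7, alpha_8} form a chain of 3 nodes with single edges (A_3), and {alpha_2, alpha_3, alpha_4, alpha_5, alpha_6} form a chain of 5 nodes with single edges (A_5). A semisimple Lie algebra decomposes uniquely as the direct sum of simple ideals, one per connected component of its Dynkin diagram, so g ≅ A_3 ⊕ A_5 (dimension 15 + 35 = 50).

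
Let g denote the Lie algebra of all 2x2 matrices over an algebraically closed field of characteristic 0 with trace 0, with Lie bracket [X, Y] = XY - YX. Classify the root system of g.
This is sl(2), which has dimension 2^2 - 1 = 3 and rank 2 - 1 = 1 (a Cartan subalgebra is the diagonal traceless matrices). In the classification of classical Lie algebras, the special linear algebra sl(n+1) has type A_n; here n = 1, so the Dynkin diagram is a chain of 1 nodes with single edges (A_1). Hence the type is A_1.

A_1 (sl(2))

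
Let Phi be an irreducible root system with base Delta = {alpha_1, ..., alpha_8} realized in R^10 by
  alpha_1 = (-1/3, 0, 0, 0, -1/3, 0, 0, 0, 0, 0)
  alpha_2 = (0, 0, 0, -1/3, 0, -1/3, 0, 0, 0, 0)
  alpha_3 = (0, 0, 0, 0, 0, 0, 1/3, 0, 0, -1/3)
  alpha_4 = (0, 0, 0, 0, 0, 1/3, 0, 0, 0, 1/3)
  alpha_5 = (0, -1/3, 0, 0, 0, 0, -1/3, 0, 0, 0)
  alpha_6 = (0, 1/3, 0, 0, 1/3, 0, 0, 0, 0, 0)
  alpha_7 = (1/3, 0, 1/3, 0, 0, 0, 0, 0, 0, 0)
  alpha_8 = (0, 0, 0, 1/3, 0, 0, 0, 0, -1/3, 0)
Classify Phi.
Compute the Cartan integers a_ij = 2(alpha_i, alpha_j)/(alpha_j, alpha_j); the resulting 8x8 Cartan matrix is
[[2, 0, 0, 0, 0, -1, -1, 0], [0, 2, 0, -1, 0, 0, 0, -1], [0, 0, 2, -1, -1, 0, 0, 0], [0, -1, -1, 2, 0, 0, 0, 0], [0, 0, -1, 0, 2, -1, 0, 0], [-1, 0, 0, 0, -1, 2, 0, 0], [-1, 0, 0, 0, 0, 0, 2, 0], [0, -1, 0, 0, 0, 0, 0, 2]].
All simple roots have the same length, so the diagram is simply laced. The associated Dynkin diagram is a chain of 8 nodes with single edges (A_8), so the type is A_8 (the algebra sl(9)).

A_8 (sl(9))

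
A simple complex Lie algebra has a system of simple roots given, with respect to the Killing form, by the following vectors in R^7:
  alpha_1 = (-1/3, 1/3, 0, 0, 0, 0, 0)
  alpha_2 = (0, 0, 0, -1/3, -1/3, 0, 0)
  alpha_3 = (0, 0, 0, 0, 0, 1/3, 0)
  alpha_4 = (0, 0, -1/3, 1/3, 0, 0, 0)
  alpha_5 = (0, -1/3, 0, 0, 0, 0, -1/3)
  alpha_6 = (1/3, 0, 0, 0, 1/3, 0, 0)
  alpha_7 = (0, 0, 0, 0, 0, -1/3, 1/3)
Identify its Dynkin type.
type B_7

Compute the Cartan integers a_ij = 2(alpha_i, alpha_j)/(alpha_j, alpha_j); the resulting 7x7 Cartan matrix is
[[2, 0, 0, 0, -1, -1, 0], [0, 2, 0, -1, 0, -1, 0], [0, 0, 2, 0, 0, 0, -1], [0, -1, 0, 2, 0, 0, 0], [-1, 0, 0, 0, 2, 0, -1], [-1, -1, 0, 0, 0, 2, 0], [0, 0, -2, 0, -1, 0, 2]].
The roots have two lengths (squared-length ratio 2:1); the short ones are alpha_{3}. The associated Dynkin diagram is a chain of 7 nodes with a double edge at one end; the terminal node there is the unique short simple root (B_7), so the type is B_7 (the algebra so(15)).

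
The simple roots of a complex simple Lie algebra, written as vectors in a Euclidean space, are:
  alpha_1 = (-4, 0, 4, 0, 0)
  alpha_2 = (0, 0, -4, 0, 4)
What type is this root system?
Compute the Cartan integers a_ij = 2(alpha_i, alpha_j)/(alpha_j, alpha_j); the resulting 2x2 Cartan matrix is
[[2, -1], [-1, 2]].
All simple roots have the same length, so the diagram is simply laced. The associated Dynkin diagram is a chain of 2 nodes with single edges (A_2), so the type is A_2 (the algebra sl(3)).

type A_2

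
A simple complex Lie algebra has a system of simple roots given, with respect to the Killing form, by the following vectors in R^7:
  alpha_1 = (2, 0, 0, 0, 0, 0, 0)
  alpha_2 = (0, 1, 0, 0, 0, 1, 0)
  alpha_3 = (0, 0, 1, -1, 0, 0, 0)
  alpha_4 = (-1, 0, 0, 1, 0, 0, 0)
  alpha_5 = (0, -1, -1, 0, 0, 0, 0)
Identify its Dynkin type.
C5

Compute the Cartan integers a_ij = 2(alpha_i, alpha_j)/(alpha_j, alpha_j); the resulting 5x5 Cartan matrix is
[[2, 0, 0, -2, 0], [0, 2, 0, 0, -1], [0, 0, 2, -1, -1], [-1, 0, -1, 2, 0], [0, -1, -1, 0, 2]].
The roots have two lengths (squared-length ratio 2:1); the short ones are alpha_{2,3,4,5}. The associated Dynkin diagram is a chain of 5 nodes with a double edge at one end; the terminal node there is the unique long simple root (C_5), so the type is C_5 (the algebra sp(10)).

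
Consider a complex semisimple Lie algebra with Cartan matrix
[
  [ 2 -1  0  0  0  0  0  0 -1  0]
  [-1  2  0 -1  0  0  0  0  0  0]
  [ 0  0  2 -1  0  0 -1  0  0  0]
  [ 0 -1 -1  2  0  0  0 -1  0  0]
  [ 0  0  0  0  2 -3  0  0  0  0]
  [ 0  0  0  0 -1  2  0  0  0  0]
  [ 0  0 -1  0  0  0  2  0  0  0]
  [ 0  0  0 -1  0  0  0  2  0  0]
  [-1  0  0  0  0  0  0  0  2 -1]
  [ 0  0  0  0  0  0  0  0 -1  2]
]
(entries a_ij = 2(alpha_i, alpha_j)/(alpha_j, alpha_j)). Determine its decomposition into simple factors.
The diagram associated to this matrix has two connected components: the simple roots {alpha_1, alpha_2, alpha_3, alpha_4, alpha_7, alpha_8, alpha_9, alpha_10} form a chain of 7 nodes with one extra node attached to the third node from one end (E_8), and {alpha_5, alpha_6} form two nodes joined by a triple edge (G_2). A semisimple Lie algebra decomposes uniquely as the direct sum of simple ideals, one per connected component of its Dynkin diagram, so g ≅ E_8 ⊕ G_2 (dimension 248 + 14 = 262).

E8 ⊕ G2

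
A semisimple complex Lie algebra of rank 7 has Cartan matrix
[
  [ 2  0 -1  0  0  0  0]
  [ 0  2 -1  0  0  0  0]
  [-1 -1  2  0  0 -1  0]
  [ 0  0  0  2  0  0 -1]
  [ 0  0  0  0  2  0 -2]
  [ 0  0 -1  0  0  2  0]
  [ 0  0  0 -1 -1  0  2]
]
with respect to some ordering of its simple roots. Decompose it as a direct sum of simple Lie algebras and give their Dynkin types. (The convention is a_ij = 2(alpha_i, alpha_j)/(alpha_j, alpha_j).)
C3 ⊕ D4

The diagram associated to this matrix has two connected components: the simple roots {alpha_4, alpha_5, alpha_7} form a chain of 3 nodes with a double edge at one end; the terminal node there is the unique long simple root (C_3), and {alpha_1, alpha_2, alpha_3, alpha_6} form a chain of 2 nodes with a fork of two nodes at one end (D_4). A semisimple Lie algebra decomposes uniquely as the direct sum of simple ideals, one per connected component of its Dynkin diagram, so g ≅ C_3 ⊕ D_4 (dimension 21 + 28 = 49).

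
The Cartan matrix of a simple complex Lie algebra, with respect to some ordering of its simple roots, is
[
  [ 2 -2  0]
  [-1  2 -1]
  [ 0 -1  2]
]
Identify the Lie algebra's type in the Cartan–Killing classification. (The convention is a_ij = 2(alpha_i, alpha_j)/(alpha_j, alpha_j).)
The matrix has rank 3 with 2's on the diagonal. Reading the off-diagonal entries as Dynkin edges (a single edge where a_ij = a_ji = -1; a double or triple edge where a_ij * a_ji = 2 or 3), the diagram is a chain of 3 nodes with a double edge at one end; the terminal node there is the unique long simple root (C_3). One simple-root ordering that puts it in standard form is (alpha_3, alpha_2, alpha_1). So the algebra is type C_3, i.e. sp(6).

type C_3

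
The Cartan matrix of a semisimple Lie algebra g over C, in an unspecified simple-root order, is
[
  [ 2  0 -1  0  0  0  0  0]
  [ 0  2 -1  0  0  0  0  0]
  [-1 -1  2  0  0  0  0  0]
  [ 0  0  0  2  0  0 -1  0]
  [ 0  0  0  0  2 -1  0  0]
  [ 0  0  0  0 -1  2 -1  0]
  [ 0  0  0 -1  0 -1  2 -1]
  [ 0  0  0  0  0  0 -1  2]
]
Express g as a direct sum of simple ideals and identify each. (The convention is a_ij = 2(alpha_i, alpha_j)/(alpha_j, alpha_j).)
type A_3 + type D_5

The diagram associated to this matrix has two connected components: the simple roots {alpha_1, alpha_2, alpha_3} form a chain of 3 nodes with single edges (A_3), and {alpha_4, alpha_5, alpha_6, alpha_7, alpha_8} form a chain of 3 nodes with a fork of two nodes at one end (D_5). A semisimple Lie algebra decomposes uniquely as the direct sum of simple ideals, one per connected component of its Dynkin diagram, so g ≅ A_3 ⊕ D_5 (dimension 15 + 45 = 60).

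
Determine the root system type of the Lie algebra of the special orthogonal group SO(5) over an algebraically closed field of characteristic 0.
This is so(5) with 5 odd, which has dimension 5(5-1)/2 = 10 and rank (5-1)/2 = 2. In the classification of classical Lie algebras, the orthogonal algebra so(2n+1) in an odd number of variables has type B_n; here n = 2, so the Dynkin diagram is a chain of 2 nodes with a double edge at one end; the terminal node there is the unique short simple root (B_2). Hence the type is B_2.

B_2 (so(5))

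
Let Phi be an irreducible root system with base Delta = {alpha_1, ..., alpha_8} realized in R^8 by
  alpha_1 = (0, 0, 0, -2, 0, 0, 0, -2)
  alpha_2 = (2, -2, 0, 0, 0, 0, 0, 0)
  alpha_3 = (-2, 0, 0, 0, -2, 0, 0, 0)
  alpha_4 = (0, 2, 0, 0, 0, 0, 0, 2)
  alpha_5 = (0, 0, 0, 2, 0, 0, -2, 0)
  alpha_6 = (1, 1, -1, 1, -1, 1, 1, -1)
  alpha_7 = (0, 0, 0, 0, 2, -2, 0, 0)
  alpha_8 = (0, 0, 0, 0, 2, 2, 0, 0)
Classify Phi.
E_8

Compute the Cartan integers a_ij = 2(alpha_i, alpha_j)/(alpha_j, alpha_j); the resulting 8x8 Cartan matrix is
[[2, 0, 0, -1, -1, 0, 0, 0], [0, 2, -1, -1, 0, 0, 0, 0], [0, -1, 2, 0, 0, 0, -1, -1], [-1, -1, 0, 2, 0, 0, 0, 0], [-1, 0, 0, 0, 2, 0, 0, 0], [0, 0, 0, 0, 0, 2, -1, 0], [0, 0, -1, 0, 0, -1, 2, 0], [0, 0, -1, 0, 0, 0, 0, 2]].
All simple roots have the same length, so the diagram is simply laced. The associated Dynkin diagram is a chain of 7 nodes with one extra node attached to the third node from one end (E_8), so the type is E_8.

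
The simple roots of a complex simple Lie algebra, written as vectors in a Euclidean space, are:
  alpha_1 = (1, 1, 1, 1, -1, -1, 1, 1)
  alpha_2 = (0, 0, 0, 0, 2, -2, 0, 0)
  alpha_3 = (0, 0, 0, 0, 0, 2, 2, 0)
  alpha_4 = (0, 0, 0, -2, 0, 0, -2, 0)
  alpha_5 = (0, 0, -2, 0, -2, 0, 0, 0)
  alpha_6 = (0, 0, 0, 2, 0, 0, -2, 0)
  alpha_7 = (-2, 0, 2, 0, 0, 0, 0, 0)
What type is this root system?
Compute the Cartan integers a_ij = 2(alpha_i, alpha_j)/(alpha_j, alpha_j); the resulting 7x7 Cartan matrix is
[[2, 0, 0, -1, 0, 0, 0], [0, 2, -1, 0, -1, 0, 0], [0, -1, 2, -1, 0, -1, 0], [-1, 0, -1, 2, 0, 0, 0], [0, -1, 0, 0, 2, 0, -1], [0, 0, -1, 0, 0, 2, 0], [0, 0, 0, 0, -1, 0, 2]].
All simple roots have the same length, so the diagram is simply laced. The associated Dynkin diagram is a chain of 6 nodes with one extra node attached to the third node from one end (E_7), so the type is E_7.

type E_7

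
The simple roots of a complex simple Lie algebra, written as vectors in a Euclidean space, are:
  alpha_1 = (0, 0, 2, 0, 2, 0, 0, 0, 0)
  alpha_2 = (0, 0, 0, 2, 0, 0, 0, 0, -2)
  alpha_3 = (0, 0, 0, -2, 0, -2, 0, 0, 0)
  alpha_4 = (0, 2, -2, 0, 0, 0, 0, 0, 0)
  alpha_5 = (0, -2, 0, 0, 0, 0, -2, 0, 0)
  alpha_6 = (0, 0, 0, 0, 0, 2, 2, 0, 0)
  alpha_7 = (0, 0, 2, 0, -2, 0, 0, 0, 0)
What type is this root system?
D_7 (so(14))

Compute the Cartan integers a_ij = 2(alpha_i, alpha_j)/(alpha_j, alpha_j); the resulting 7x7 Cartan matrix is
[[2, 0, 0, -1, 0, 0, 0], [0, 2, -1, 0, 0, 0, 0], [0, -1, 2, 0, 0, -1, 0], [-1, 0, 0, 2, -1, 0, -1], [0, 0, 0, -1, 2, -1, 0], [0, 0, -1, 0, -1, 2, 0], [0, 0, 0, -1, 0, 0, 2]].
All simple roots have the same length, so the diagram is simply laced. The associated Dynkin diagram is a chain of 5 nodes with a fork of two nodes at one end (D_7), so the type is D_7 (the algebra so(14)).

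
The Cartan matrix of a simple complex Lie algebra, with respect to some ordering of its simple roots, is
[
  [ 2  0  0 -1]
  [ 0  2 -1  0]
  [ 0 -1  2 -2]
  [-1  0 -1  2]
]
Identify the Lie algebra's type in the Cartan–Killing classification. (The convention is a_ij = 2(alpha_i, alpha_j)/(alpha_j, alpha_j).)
The matrix has rank 4 with 2's on the diagonal. Reading the off-diagonal entries as Dynkin edges (a single edge where a_ij = a_ji = -1; a double or triple edge where a_ij * a_ji = 2 or 3), the diagram is a chain of 4 nodes with a double edge between the middle two (F_4). One simple-root ordering that puts it in standard form is (alpha_2, alpha_3, alpha_4, alpha_1). So the algebra is type F_4.

F_4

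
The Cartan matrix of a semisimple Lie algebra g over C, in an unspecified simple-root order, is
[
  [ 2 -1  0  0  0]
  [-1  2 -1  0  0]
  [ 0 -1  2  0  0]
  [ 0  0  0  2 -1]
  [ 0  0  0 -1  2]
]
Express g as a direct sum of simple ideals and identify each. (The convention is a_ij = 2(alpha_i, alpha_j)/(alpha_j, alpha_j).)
The diagram associated to this matrix has two connected components: the simple roots {alpha_4, alpha_5} form a chain of 2 nodes with single edges (A_2), and {alpha_1, alpha_2, alpha_3} form a chain of 3 nodes with single edges (A_3). A semisimple Lie algebra decomposes uniquely as the direct sum of simple ideals, one per connected component of its Dynkin diagram, so g ≅ A_2 ⊕ A_3 (dimension 8 + 15 = 23).

A2 + A3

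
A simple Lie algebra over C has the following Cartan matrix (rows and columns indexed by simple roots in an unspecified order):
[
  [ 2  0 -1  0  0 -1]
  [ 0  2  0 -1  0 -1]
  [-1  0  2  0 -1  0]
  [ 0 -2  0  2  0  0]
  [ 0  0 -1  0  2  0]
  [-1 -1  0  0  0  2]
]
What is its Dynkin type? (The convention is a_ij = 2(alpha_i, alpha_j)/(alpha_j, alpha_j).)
The matrix has rank 6 with 2's on the diagonal. Reading the off-diagonal entries as Dynkin edges (a single edge where a_ij = a_ji = -1; a double or triple edge where a_ij * a_ji = 2 or 3), the diagram is a chain of 6 nodes with a double edge at one end; the terminal node there is the unique long simple root (C_6). One simple-root ordering that puts it in standard form is (alpha_5, alpha_3, alpha_1, alpha_6, alpha_2, alpha_4). So the algebra is type C_6, i.e. sp(12).

C6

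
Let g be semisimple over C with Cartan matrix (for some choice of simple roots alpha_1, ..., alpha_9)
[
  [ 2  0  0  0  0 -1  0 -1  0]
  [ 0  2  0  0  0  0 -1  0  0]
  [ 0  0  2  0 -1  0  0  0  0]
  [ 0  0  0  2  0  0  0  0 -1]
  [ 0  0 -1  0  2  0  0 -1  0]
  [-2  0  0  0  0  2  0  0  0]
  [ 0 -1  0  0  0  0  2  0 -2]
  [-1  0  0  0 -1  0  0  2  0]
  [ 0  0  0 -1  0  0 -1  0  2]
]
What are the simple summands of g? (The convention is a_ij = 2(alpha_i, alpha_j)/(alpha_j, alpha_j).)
C_5 + F_4

The diagram associated to this matrix has two connected components: the simple roots {alpha_1, alpha_3, alpha_5, alpha_6, alpha_8} form a chain of 5 nodes with a double edge at one end; the terminal node there is the unique long simple root (C_5), and {alpha_2, alpha_4, alpha_7, alpha_9} form a chain of 4 nodes with a double edge between the middle two (F_4). A semisimple Lie algebra decomposes uniquely as the direct sum of simple ideals, one per connected component of its Dynkin diagram, so g ≅ C_5 ⊕ F_4 (dimension 55 + 52 = 107).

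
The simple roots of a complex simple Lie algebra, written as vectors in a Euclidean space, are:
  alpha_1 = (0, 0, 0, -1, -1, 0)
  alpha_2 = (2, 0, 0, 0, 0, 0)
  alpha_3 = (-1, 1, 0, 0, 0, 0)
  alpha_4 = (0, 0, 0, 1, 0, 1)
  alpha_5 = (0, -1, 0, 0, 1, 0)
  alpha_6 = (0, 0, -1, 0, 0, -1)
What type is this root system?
Compute the Cartan integers a_ij = 2(alpha_i, alpha_j)/(alpha_j, alpha_j); the resulting 6x6 Cartan matrix is
[[2, 0, 0, -1, -1, 0], [0, 2, -2, 0, 0, 0], [0, -1, 2, 0, -1, 0], [-1, 0, 0, 2, 0, -1], [-1, 0, -1, 0, 2, 0], [0, 0, 0, -1, 0, 2]].
The roots have two lengths (squared-length ratio 2:1); the short ones are alpha_{1,3,4,5,6}. The associated Dynkin diagram is a chain of 6 nodes with a double edge at one end; the terminal node there is the unique long simple root (C_6), so the type is C_6 (the algebra sp(12)).

C_6 (sp(12))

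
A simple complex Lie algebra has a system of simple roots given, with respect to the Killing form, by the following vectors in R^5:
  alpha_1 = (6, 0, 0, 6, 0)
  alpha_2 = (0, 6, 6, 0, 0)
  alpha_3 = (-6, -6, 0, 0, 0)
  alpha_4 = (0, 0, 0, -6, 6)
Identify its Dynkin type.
A4

Compute the Cartan integers a_ij = 2(alpha_i, alpha_j)/(alpha_j, alpha_j); the resulting 4x4 Cartan matrix is
[[2, 0, -1, -1], [0, 2, -1, 0], [-1, -1, 2, 0], [-1, 0, 0, 2]].
All simple roots have the same length, so the diagram is simply laced. The associated Dynkin diagram is a chain of 4 nodes with single edges (A_4), so the type is A_4 (the algebra sl(5)).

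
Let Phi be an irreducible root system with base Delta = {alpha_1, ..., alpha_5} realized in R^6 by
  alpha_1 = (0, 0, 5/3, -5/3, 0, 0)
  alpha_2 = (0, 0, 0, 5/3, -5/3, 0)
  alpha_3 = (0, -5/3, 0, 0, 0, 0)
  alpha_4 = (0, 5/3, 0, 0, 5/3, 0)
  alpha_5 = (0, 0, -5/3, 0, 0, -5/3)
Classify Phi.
B5

Compute the Cartan integers a_ij = 2(alpha_i, alpha_j)/(alpha_j, alpha_j); the resulting 5x5 Cartan matrix is
[[2, -1, 0, 0, -1], [-1, 2, 0, -1, 0], [0, 0, 2, -1, 0], [0, -1, -2, 2, 0], [-1, 0, 0, 0, 2]].
The roots have two lengths (squared-length ratio 2:1); the short ones are alpha_{3}. The associated Dynkin diagram is a chain of 5 nodes with a double edge at one end; the terminal node there is the unique short simple root (B_5), so the type is B_5 (the algebra so(11)).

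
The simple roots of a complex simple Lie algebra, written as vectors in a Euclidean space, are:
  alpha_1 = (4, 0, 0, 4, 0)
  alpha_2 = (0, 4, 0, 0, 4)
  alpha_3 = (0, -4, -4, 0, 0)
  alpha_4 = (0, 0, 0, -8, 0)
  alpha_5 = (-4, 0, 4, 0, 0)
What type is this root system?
Compute the Cartan integers a_ij = 2(alpha_i, alpha_j)/(alpha_j, alpha_j); the resulting 5x5 Cartan matrix is
[[2, 0, 0, -1, -1], [0, 2, -1, 0, 0], [0, -1, 2, 0, -1], [-2, 0, 0, 2, 0], [-1, 0, -1, 0, 2]].
The roots have two lengths (squared-length ratio 2:1); the short ones are alpha_{1,2,3,5}. The associated Dynkin diagram is a chain of 5 nodes with a double edge at one end; the terminal node there is the unique long simple root (C_5), so the type is C_5 (the algebra sp(10)).

C5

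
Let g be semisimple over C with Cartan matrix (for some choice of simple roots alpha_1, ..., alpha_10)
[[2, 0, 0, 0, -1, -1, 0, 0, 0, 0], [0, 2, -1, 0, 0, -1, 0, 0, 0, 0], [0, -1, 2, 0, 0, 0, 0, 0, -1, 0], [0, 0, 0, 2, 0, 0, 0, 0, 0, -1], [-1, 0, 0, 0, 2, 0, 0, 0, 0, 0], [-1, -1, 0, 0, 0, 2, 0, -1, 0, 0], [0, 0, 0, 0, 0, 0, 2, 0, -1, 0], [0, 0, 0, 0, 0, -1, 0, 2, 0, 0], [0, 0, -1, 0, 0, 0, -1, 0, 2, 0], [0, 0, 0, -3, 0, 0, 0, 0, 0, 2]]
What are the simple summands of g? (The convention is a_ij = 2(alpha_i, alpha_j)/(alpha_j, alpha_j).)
The diagram associated to this matrix has two connected components: the simple roots {alpha_1, alpha_2, alpha_3, alpha_5, alpha_6, alpha_7, alpha_8, alpha_9} form a chain of 7 nodes with one extra node attached to the third node from one end (E_8), and {alpha_4, alpha_10} form two nodes joined by a triple edge (G_2). A semisimple Lie algebra decomposes uniquely as the direct sum of simple ideals, one per connected component of its Dynkin diagram, so g ≅ E_8 ⊕ G_2 (dimension 248 + 14 = 262).

type E_8 ⊕ type G_2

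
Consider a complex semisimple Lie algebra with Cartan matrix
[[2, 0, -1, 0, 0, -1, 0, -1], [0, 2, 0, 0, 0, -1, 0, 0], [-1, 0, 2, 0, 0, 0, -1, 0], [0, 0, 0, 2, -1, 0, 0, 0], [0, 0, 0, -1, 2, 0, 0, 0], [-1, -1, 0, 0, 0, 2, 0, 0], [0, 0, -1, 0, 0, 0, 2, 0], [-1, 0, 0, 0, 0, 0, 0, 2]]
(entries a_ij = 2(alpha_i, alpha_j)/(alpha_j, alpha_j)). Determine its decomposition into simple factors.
A2 ⊕ E6

The diagram associated to this matrix has two connected components: the simple roots {alpha_4, alpha_5} form a chain of 2 nodes with single edges (A_2), and {alpha_1, alpha_2, alpha_3, alpha_6, alpha_7, alpha_8} form a chain of 5 nodes with one extra node attached to the third node from one end (E_6). A semisimple Lie algebra decomposes uniquely as the direct sum of simple ideals, one per connected component of its Dynkin diagram, so g ≅ A_2 ⊕ E_6 (dimension 8 + 78 = 86).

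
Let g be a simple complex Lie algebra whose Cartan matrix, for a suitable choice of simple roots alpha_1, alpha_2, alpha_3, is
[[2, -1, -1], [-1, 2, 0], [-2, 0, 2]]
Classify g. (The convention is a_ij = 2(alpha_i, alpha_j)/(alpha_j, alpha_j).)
C_3 (sp(6))

The matrix has rank 3 with 2's on the diagonal. Reading the off-diagonal entries as Dynkin edges (a single edge where a_ij = a_ji = -1; a double or triple edge where a_ij * a_ji = 2 or 3), the diagram is a chain of 3 nodes with a double edge at one end; the terminal node there is the unique long simple root (C_3). One simple-root ordering that puts it in standard form is (alpha_2, alpha_1, alpha_3). So the algebra is type C_3, i.e. sp(6).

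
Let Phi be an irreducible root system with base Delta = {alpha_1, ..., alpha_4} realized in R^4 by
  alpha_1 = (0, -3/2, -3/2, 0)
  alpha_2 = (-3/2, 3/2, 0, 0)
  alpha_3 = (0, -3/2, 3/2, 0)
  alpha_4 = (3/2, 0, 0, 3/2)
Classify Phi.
Compute the Cartan integers a_ij = 2(alpha_i, alpha_j)/(alpha_j, alpha_j); the resulting 4x4 Cartan matrix is
[[2, -1, 0, 0], [-1, 2, -1, -1], [0, -1, 2, 0], [0, -1, 0, 2]].
All simple roots have the same length, so the diagram is simply laced. The associated Dynkin diagram is a chain of 2 nodes with a fork of two nodes at one end (D_4), so the type is D_4 (the algebra so(8)).

D_4 (so(8))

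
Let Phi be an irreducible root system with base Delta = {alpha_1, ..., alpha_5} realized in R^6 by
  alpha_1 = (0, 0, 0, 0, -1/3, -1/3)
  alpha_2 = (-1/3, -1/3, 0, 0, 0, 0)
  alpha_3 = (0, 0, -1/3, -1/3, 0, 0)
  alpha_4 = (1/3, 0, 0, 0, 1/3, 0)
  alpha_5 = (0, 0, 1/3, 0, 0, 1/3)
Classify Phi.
Compute the Cartan integers a_ij = 2(alpha_i, alpha_j)/(alpha_j, alpha_j); the resulting 5x5 Cartan matrix is
[[2, 0, 0, -1, -1], [0, 2, 0, -1, 0], [0, 0, 2, 0, -1], [-1, -1, 0, 2, 0], [-1, 0, -1, 0, 2]].
All simple roots have the same length, so the diagram is simply laced. The associated Dynkin diagram is a chain of 5 nodes with single edges (A_5), so the type is A_5 (the algebra sl(6)).

A5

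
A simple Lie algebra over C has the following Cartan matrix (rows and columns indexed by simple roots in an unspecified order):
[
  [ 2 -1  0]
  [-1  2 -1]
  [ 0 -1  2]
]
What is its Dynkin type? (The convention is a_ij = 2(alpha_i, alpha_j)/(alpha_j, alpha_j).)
The matrix has rank 3 with 2's on the diagonal. Reading the off-diagonal entries as Dynkin edges (a single edge where a_ij = a_ji = -1; a double or triple edge where a_ij * a_ji = 2 or 3), the diagram is a chain of 3 nodes with single edges (A_3). One simple-root ordering that puts it in standard form is (alpha_1, alpha_2, alpha_3). So the algebra is type A_3, i.e. sl(4).

A_3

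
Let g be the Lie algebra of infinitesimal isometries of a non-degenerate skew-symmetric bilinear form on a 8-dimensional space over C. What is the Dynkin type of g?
C4

This is sp(8), which has dimension 8(8+1)/2 = 36 and rank 8/2 = 4. In the classification of classical Lie algebras, the symplectic algebra sp(2n) has type C_n; here n = 4, so the Dynkin diagram is a chain of 4 nodes with a double edge at one end; the terminal node there is the unique long simple root (C_4). Hence the type is C_4.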